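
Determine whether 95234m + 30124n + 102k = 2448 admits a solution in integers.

yes

gcd(95234, 30124) = 34  (95234 = 3×30124 + 4862, 30124 = 6×4862 + 952, 4862 = 5×952 + 102, 952 = 9×102 + 34, 102 = 3×34).
gcd(34, 102) = 34.
34 divides 2448, so integer solutions exist.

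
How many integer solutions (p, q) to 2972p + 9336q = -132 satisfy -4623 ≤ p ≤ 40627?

gcd(9336, 2972) = 4.
By Bézout, 2972*(-289) + 9336*(92) = 4.
Particular solution: (201, -64).
General solution: p = 201 + 2334t, q = -64 - 743t for integer t.
-4623 ≤ 201 + 2334t ≤ 40627 gives t ∈ [-2, 17], which is 20 values.

20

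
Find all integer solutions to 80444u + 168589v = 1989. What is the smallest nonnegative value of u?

8800

gcd(168589, 80444) = 17.
17 divides 1989, so solutions exist.
By Bézout, 80444·(-1620) + 168589·(773) = 17.
Scale by 1989/17 = 117: (u₀, v₀) = (-189540, 90441).
General solution: u = -189540 + 9917t, v = 90441 - 4732t for integer t.
u ≥ 0: smallest is -189540 mod 9917 = 8800 (at t = 20), with v = -4199.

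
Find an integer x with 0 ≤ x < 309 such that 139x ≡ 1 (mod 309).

289

gcd(309, 139):
  309 = 2×139 + 31
  139 = 4×31 + 15
  31 = 2×15 + 1
  15 = 15×1
so gcd(309, 139) = 1.
Back-substitute for Bézout coefficients:
  1 = 31 - 2×15
  ... = 139×(-20) + 309×(9)
So 139×-20 ≡ 1 (mod 309), and -20 mod 309 = 289.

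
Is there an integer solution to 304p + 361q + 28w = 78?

gcd(361, 304) = 19  (361 = 1×304 + 57, 304 = 5×57 + 19, 57 = 3×19).
gcd(19, 28) = 1.
1 divides 78, so integer solutions exist.

yes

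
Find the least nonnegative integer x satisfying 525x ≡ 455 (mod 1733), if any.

463

gcd(1733, 525) = 1  (1733 = 3·525 + 158, 525 = 3·158 + 51, 158 = 3·51 + 5, 51 = 10·5 + 1, 5 = 5·1).
1 divides 455, so solutions exist.
Back-substituting, 525·(340) + 1733·(-103) = 1.
So 525·(340) ≡ 1 (mod 1733); multiply by 455: x ≡ 154700 (mod 1733).
Smallest nonnegative: x = 154700 mod 1733 = 463.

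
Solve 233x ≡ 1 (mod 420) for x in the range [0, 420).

gcd(420, 233) = 1.
By Bézout, 233*(137) + 420*(-76) = 1.
So 233*137 ≡ 1 (mod 420), and 137 mod 420 = 137.

137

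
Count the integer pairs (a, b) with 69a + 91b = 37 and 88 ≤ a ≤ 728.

7

gcd(91, 69):
  91 = 1*69 + 22
  69 = 3*22 + 3
  22 = 7*3 + 1
  3 = 3*1
so gcd(91, 69) = 1.
Back-substitute for Bézout coefficients:
  1 = 22 - 7*3
  ... = 69*(-29) + 91*(22)
Scale by 37: particular solution (-1073, 814); reduce a mod 91: (19, -14).
General solution: a = 19 + 91t, b = -14 - 69t for integer t.
88 ≤ 19 + 91t ≤ 728 gives t ∈ [1, 7], which is 7 values.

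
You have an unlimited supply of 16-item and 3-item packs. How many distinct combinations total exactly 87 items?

Need nonnegative integers with 16j + 3k = 87.
gcd(16, 3) = 1, and 16·(1) + 3·(-5) = 1.
So (j₀, k₀) = (87, -435); general j = 87 + 3t, k = -435 - 16t.
j ≥ 0 ⇒ t ≥ -29; k ≥ 0 ⇒ t ≤ -28. That's 2 values of t.

2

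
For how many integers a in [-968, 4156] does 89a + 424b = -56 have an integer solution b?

12

gcd(424, 89) = 1  (424 = 4×89 + 68, 89 = 1×68 + 21, 68 = 3×21 + 5, 21 = 4×5 + 1, 5 = 5×1).
Back-substituting, 89×(81) + 424×(-17) = 1.
Scale by -56: particular solution (-4536, 952); reduce a mod 424: (128, -27).
General solution: a = 128 + 424t, b = -27 - 89t for integer t.
-968 ≤ 128 + 424t ≤ 4156 gives t ∈ [-2, 9], which is 12 values.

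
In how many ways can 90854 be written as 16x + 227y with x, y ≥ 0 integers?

gcd(227, 16):
  227 = 14×16 + 3
  16 = 5×3 + 1
  3 = 3×1
so gcd(227, 16) = 1.
Back-substitute for Bézout coefficients:
  1 = 16 - 5×3
  ... = 16×(71) + 227×(-5)
Scale by 90854: one solution is (6450634, -454270). Reduce x mod 227: (202, 386).
General: x = 202 + 227t, y = 386 - 16t.
x ≥ 0 ⇒ t ≥ 0; y ≥ 0 ⇒ t ≤ 24. So t ∈ [0, 24]: 25 solutions.

25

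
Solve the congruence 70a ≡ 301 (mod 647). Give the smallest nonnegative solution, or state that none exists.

69

gcd(647, 70) = 1.
1 divides 301, so solutions exist.
By Bézout, 70*(-305) + 647*(33) = 1.
So 70*(-305) ≡ 1 (mod 647); multiply by 301: a ≡ -91805 (mod 647).
Smallest nonnegative: a = -91805 mod 647 = 69.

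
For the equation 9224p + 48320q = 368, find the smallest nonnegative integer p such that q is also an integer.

702

gcd(48320, 9224):
  48320 = 5×9224 + 2200
  9224 = 4×2200 + 424
  2200 = 5×424 + 80
  424 = 5×80 + 24
  80 = 3×24 + 8
  24 = 3×8
so gcd(48320, 9224) = 8.
8 divides 368, so solutions exist.
Back-substitute for Bézout coefficients:
  8 = 80 - 3×24
  ... = 9224×(-1823) + 48320×(348)
Scale by 368/8 = 46: (p₀, q₀) = (-83858, 16008).
General solution: p = -83858 + 6040t, q = 16008 - 1153t for integer t.
p ≥ 0: smallest is -83858 mod 6040 = 702 (at t = 14), with q = -134.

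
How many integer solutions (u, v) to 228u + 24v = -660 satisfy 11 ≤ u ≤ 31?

gcd(228, 24) = 12  (228 = 9×24 + 12, 24 = 2×12).
Back-substituting, 228×(1) + 24×(-9) = 12.
Scale by -55: particular solution (-55, 495); reduce u mod 2: (1, -37).
General solution: u = 1 + 2t, v = -37 - 19t for integer t.
11 ≤ 1 + 2t ≤ 31 gives t ∈ [5, 15], which is 11 values.

11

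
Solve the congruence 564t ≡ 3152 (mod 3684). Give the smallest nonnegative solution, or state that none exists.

no solution

gcd(3684, 564):
  3684 = 6*564 + 300
  564 = 1*300 + 264
  300 = 1*264 + 36
  264 = 7*36 + 12
  36 = 3*12
so gcd(3684, 564) = 12.
12 does not divide 3152, so the congruence has no solution.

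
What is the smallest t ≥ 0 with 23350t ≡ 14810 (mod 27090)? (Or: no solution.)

gcd(27090, 23350) = 10  (27090 = 1·23350 + 3740, 23350 = 6·3740 + 910, 3740 = 4·910 + 100, 910 = 9·100 + 10, 100 = 10·10).
10 divides 14810, so solutions exist.
Back-substituting, 23350·(268) + 27090·(-231) = 10.
So 23350·(268) ≡ 10 (mod 27090); multiply by 1481: t ≡ 396908 (mod 2709).
Smallest nonnegative: t = 396908 mod 2709 = 1394.

1394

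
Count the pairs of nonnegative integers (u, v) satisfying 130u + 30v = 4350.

12

gcd(130, 30):
  130 = 4*30 + 10
  30 = 3*10
so gcd(130, 30) = 10.
Back-substitute for Bézout coefficients:
  10 = 130 - 4*30
  ... = 130*(1) + 30*(-4)
Scale by 435: one solution is (435, -1740). Reduce u mod 3: (0, 145).
General: u = 0 + 3t, v = 145 - 13t.
u ≥ 0 ⇒ t ≥ 0; v ≥ 0 ⇒ t ≤ 11. So t ∈ [0, 11]: 12 solutions.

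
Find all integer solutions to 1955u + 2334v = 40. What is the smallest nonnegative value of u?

gcd(2334, 1955) = 1  (2334 = 1×1955 + 379, 1955 = 5×379 + 60, 379 = 6×60 + 19, 60 = 3×19 + 3, 19 = 6×3 + 1, 3 = 3×1).
1 divides 40, so solutions exist.
Back-substituting, 1955×(-739) + 2334×(619) = 1.
Scale by 40/1 = 40: (u₀, v₀) = (-29560, 24760).
General solution: u = -29560 + 2334t, v = 24760 - 1955t for integer t.
u ≥ 0: smallest is -29560 mod 2334 = 782 (at t = 13), with v = -655.

782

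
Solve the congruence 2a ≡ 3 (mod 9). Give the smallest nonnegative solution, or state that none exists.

6

gcd(9, 2) = 1.
1 divides 3, so solutions exist.
By Bézout, 2·(-4) + 9·(1) = 1.
So 2·(-4) ≡ 1 (mod 9); multiply by 3: a ≡ -12 (mod 9).
Smallest nonnegative: a = -12 mod 9 = 6.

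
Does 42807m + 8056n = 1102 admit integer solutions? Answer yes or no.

gcd(42807, 8056):
  42807 = 5*8056 + 2527
  8056 = 3*2527 + 475
  2527 = 5*475 + 152
  475 = 3*152 + 19
  152 = 8*19
so gcd(42807, 8056) = 19.
19 divides 1102, so integer solutions exist.

yes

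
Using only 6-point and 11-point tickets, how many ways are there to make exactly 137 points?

2

Need nonnegative integers with 6j + 11k = 137.
gcd(6, 11) = 1, and 6·(2) + 11·(-1) = 1.
So (j₀, k₀) = (274, -137); general j = 274 + 11t, k = -137 - 6t.
j ≥ 0 ⇒ t ≥ -24; k ≥ 0 ⇒ t ≤ -23. That's 2 values of t.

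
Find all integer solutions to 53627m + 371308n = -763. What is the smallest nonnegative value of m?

51223

gcd(371308, 53627) = 7.
7 divides -763, so solutions exist.
By Bézout, 53627*(-5823) + 371308*(841) = 7.
Scale by -763/7 = -109: (m₀, n₀) = (634707, -91669).
General solution: m = 634707 + 53044t, n = -91669 - 7661t for integer t.
m ≥ 0: smallest is 634707 mod 53044 = 51223 (at t = -11), with n = -7398.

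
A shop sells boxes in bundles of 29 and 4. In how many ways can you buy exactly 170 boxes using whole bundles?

1

Need nonnegative integers with 29j + 4k = 170.
gcd(29, 4) = 1, and 29·(1) + 4·(-7) = 1.
So (j₀, k₀) = (170, -1190); general j = 170 + 4t, k = -1190 - 29t.
j ≥ 0 ⇒ t ≥ -42; k ≥ 0 ⇒ t ≤ -42. That's 1 value of t.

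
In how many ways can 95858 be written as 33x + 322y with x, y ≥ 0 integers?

gcd(322, 33) = 1  (322 = 9×33 + 25, 33 = 1×25 + 8, 25 = 3×8 + 1, 8 = 8×1).
Back-substituting, 33×(-39) + 322×(4) = 1.
Scale by 95858: one solution is (-3738462, 383432). Reduce x mod 322: (280, 269).
General: x = 280 + 322t, y = 269 - 33t.
x ≥ 0 ⇒ t ≥ 0; y ≥ 0 ⇒ t ≤ 8. So t ∈ [0, 8]: 9 solutions.

9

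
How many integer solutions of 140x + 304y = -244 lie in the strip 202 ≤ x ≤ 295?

gcd(304, 140):
  304 = 2*140 + 24
  140 = 5*24 + 20
  24 = 1*20 + 4
  20 = 5*4
so gcd(304, 140) = 4.
Back-substitute for Bézout coefficients:
  4 = 24 - 1*20
  ... = 140*(-13) + 304*(6)
Scale by -61: particular solution (793, -366); reduce x mod 76: (33, -16).
General solution: x = 33 + 76t, y = -16 - 35t for integer t.
202 ≤ 33 + 76t ≤ 295 gives t ∈ [3, 3], which is 1 value.

1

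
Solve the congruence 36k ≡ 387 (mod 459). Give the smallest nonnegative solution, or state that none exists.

gcd(459, 36) = 9  (459 = 12×36 + 27, 36 = 1×27 + 9, 27 = 3×9).
9 divides 387, so solutions exist.
Back-substituting, 36×(13) + 459×(-1) = 9.
So 36×(13) ≡ 9 (mod 459); multiply by 43: k ≡ 559 (mod 51).
Smallest nonnegative: k = 559 mod 51 = 49.

49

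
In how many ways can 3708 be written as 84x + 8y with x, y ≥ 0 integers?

gcd(84, 8) = 4.
By Bézout, 84×(1) + 8×(-10) = 4.
One solution: (1, 453).
General: x = 1 + 2t, y = 453 - 21t.
x ≥ 0 ⇒ t ≥ 0; y ≥ 0 ⇒ t ≤ 21. So t ∈ [0, 21]: 22 solutions.

22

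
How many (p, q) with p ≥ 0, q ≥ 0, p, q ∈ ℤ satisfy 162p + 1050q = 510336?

18

gcd(1050, 162) = 6.
By Bézout, 162×(13) + 1050×(-2) = 6.
One solution: (78, 474).
General: p = 78 + 175t, q = 474 - 27t.
p ≥ 0 ⇒ t ≥ 0; q ≥ 0 ⇒ t ≤ 17. So t ∈ [0, 17]: 18 solutions.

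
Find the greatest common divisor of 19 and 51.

gcd(51, 19):
  51 = 2*19 + 13
  19 = 1*13 + 6
  13 = 2*6 + 1
  6 = 6*1
so gcd(51, 19) = 1.

1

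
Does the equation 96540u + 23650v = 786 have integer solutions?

gcd(96540, 23650):
  96540 = 4×23650 + 1940
  23650 = 12×1940 + 370
  1940 = 5×370 + 90
  370 = 4×90 + 10
  90 = 9×10
so gcd(96540, 23650) = 10.
10 does not divide 786 (remainder 6), so no integer solutions.

no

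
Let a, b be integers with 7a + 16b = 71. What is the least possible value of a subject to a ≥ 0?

1

gcd(16, 7):
  16 = 2×7 + 2
  7 = 3×2 + 1
  2 = 2×1
so gcd(16, 7) = 1.
1 divides 71, so solutions exist.
Back-substitute for Bézout coefficients:
  1 = 7 - 3×2
  ... = 7×(7) + 16×(-3)
Scale by 71/1 = 71: (a₀, b₀) = (497, -213).
General solution: a = 497 + 16t, b = -213 - 7t for integer t.
a ≥ 0: smallest is 497 mod 16 = 1 (at t = -31), with b = 4.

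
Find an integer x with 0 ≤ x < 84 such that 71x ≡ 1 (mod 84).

71

gcd(84, 71) = 1.
By Bézout, 71*(-13) + 84*(11) = 1.
So 71*-13 ≡ 1 (mod 84), and -13 mod 84 = 71.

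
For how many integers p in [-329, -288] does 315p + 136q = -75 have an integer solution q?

0

gcd(315, 136) = 1  (315 = 2×136 + 43, 136 = 3×43 + 7, 43 = 6×7 + 1, 7 = 7×1).
Back-substituting, 315×(19) + 136×(-44) = 1.
Scale by -75: particular solution (-1425, 3300); reduce p mod 136: (71, -165).
General solution: p = 71 + 136t, q = -165 - 315t for integer t.
-329 ≤ 71 + 136t ≤ -288 gives t ∈ [-2, -3], which is 0 values.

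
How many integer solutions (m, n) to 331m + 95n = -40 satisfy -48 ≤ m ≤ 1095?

12

gcd(331, 95) = 1  (331 = 3·95 + 46, 95 = 2·46 + 3, 46 = 15·3 + 1, 3 = 3·1).
Back-substituting, 331·(31) + 95·(-108) = 1.
Scale by -40: particular solution (-1240, 4320); reduce m mod 95: (90, -314).
General solution: m = 90 + 95t, n = -314 - 331t for integer t.
-48 ≤ 90 + 95t ≤ 1095 gives t ∈ [-1, 10], which is 12 values.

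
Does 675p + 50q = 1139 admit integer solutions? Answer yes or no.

no

gcd(675, 50) = 25.
25 does not divide 1139 (remainder 14), so no integer solutions.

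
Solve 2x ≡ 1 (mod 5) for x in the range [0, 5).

gcd(5, 2) = 1.
By Bézout, 2*(-2) + 5*(1) = 1.
So 2*-2 ≡ 1 (mod 5), and -2 mod 5 = 3.

3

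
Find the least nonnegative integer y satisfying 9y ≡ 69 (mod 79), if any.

gcd(79, 9) = 1.
1 divides 69, so solutions exist.
By Bézout, 9*(-35) + 79*(4) = 1.
So 9*(-35) ≡ 1 (mod 79); multiply by 69: y ≡ -2415 (mod 79).
Smallest nonnegative: y = -2415 mod 79 = 34.

34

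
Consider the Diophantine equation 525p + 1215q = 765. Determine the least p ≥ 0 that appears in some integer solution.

gcd(1215, 525) = 15.
15 divides 765, so solutions exist.
By Bézout, 525·(-37) + 1215·(16) = 15.
Scale by 765/15 = 51: (p₀, q₀) = (-1887, 816).
General solution: p = -1887 + 81t, q = 816 - 35t for integer t.
p ≥ 0: smallest is -1887 mod 81 = 57 (at t = 24), with q = -24.

57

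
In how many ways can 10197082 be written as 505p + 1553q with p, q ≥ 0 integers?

13

gcd(1553, 505):
  1553 = 3*505 + 38
  505 = 13*38 + 11
  38 = 3*11 + 5
  11 = 2*5 + 1
  5 = 5*1
so gcd(1553, 505) = 1.
Back-substitute for Bézout coefficients:
  1 = 11 - 2*5
  ... = 505*(286) + 1553*(-93)
Scale by 10197082: one solution is (2916365452, -948328626). Reduce p mod 1553: (729, 6329).
General: p = 729 + 1553t, q = 6329 - 505t.
p ≥ 0 ⇒ t ≥ 0; q ≥ 0 ⇒ t ≤ 12. So t ∈ [0, 12]: 13 solutions.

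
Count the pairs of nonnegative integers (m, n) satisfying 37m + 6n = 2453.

gcd(37, 6) = 1  (37 = 6×6 + 1, 6 = 6×1).
Back-substituting, 37×(1) + 6×(-6) = 1.
Scale by 2453: one solution is (2453, -14718). Reduce m mod 6: (5, 378).
General: m = 5 + 6t, n = 378 - 37t.
m ≥ 0 ⇒ t ≥ 0; n ≥ 0 ⇒ t ≤ 10. So t ∈ [0, 10]: 11 solutions.

11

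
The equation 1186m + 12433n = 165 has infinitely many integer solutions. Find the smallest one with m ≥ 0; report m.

gcd(12433, 1186):
  12433 = 10×1186 + 573
  1186 = 2×573 + 40
  573 = 14×40 + 13
  40 = 3×13 + 1
  13 = 13×1
so gcd(12433, 1186) = 1.
1 divides 165, so solutions exist.
Back-substitute for Bézout coefficients:
  1 = 40 - 3×13
  ... = 1186×(933) + 12433×(-89)
Scale by 165/1 = 165: (m₀, n₀) = (153945, -14685).
General solution: m = 153945 + 12433t, n = -14685 - 1186t for integer t.
m ≥ 0: smallest is 153945 mod 12433 = 4749 (at t = -12), with n = -453.

4749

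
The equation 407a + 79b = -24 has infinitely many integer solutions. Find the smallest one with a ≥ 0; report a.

77

gcd(407, 79) = 1.
1 divides -24, so solutions exist.
By Bézout, 407×(33) + 79×(-170) = 1.
Scale by -24/1 = -24: (a₀, b₀) = (-792, 4080).
General solution: a = -792 + 79t, b = 4080 - 407t for integer t.
a ≥ 0: smallest is -792 mod 79 = 77 (at t = 11), with b = -397.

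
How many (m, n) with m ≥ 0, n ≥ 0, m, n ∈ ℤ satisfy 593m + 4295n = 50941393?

gcd(4295, 593) = 1.
By Bézout, 593*(507) + 4295*(-70) = 1.
One solution: (3836, 11331).
General: m = 3836 + 4295t, n = 11331 - 593t.
m ≥ 0 ⇒ t ≥ 0; n ≥ 0 ⇒ t ≤ 19. So t ∈ [0, 19]: 20 solutions.

20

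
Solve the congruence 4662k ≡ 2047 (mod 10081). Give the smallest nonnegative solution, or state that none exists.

gcd(10081, 4662) = 1.
1 divides 2047, so solutions exist.
By Bézout, 4662·(-1092) + 10081·(505) = 1.
So 4662·(-1092) ≡ 1 (mod 10081); multiply by 2047: k ≡ -2235324 (mod 10081).
Smallest nonnegative: k = -2235324 mod 10081 = 2658.

2658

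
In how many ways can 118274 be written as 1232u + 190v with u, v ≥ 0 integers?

1

gcd(1232, 190) = 2.
By Bézout, 1232×(31) + 190×(-201) = 2.
One solution: (32, 415).
General: u = 32 + 95t, v = 415 - 616t.
u ≥ 0 ⇒ t ≥ 0; v ≥ 0 ⇒ t ≤ 0. So t ∈ [0, 0]: 1 solution.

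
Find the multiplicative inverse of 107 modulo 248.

51

gcd(248, 107):
  248 = 2*107 + 34
  107 = 3*34 + 5
  34 = 6*5 + 4
  5 = 1*4 + 1
  4 = 4*1
so gcd(248, 107) = 1.
Back-substitute for Bézout coefficients:
  1 = 5 - 1*4
  ... = 107*(51) + 248*(-22)
So 107*51 ≡ 1 (mod 248), and 51 mod 248 = 51.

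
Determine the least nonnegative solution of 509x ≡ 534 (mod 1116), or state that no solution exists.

gcd(1116, 509) = 1.
1 divides 534, so solutions exist.
By Bézout, 509×(353) + 1116×(-161) = 1.
So 509×(353) ≡ 1 (mod 1116); multiply by 534: x ≡ 188502 (mod 1116).
Smallest nonnegative: x = 188502 mod 1116 = 1014.

1014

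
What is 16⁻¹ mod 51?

16

gcd(51, 16) = 1  (51 = 3*16 + 3, 16 = 5*3 + 1, 3 = 3*1).
Back-substituting, 16*(16) + 51*(-5) = 1.
So 16*16 ≡ 1 (mod 51), and 16 mod 51 = 16.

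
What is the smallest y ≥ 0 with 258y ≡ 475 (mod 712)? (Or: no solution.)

no solution

gcd(712, 258):
  712 = 2×258 + 196
  258 = 1×196 + 62
  196 = 3×62 + 10
  62 = 6×10 + 2
  10 = 5×2
so gcd(712, 258) = 2.
2 does not divide 475, so the congruence has no solution.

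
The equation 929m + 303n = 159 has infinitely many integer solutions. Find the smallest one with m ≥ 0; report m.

114

gcd(929, 303) = 1.
1 divides 159, so solutions exist.
By Bézout, 929*(-106) + 303*(325) = 1.
Scale by 159/1 = 159: (m₀, n₀) = (-16854, 51675).
General solution: m = -16854 + 303t, n = 51675 - 929t for integer t.
m ≥ 0: smallest is -16854 mod 303 = 114 (at t = 56), with n = -349.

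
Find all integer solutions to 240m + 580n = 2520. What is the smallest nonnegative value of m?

gcd(580, 240):
  580 = 2*240 + 100
  240 = 2*100 + 40
  100 = 2*40 + 20
  40 = 2*20
so gcd(580, 240) = 20.
20 divides 2520, so solutions exist.
Back-substitute for Bézout coefficients:
  20 = 100 - 2*40
  ... = 240*(-12) + 580*(5)
Scale by 2520/20 = 126: (m₀, n₀) = (-1512, 630).
General solution: m = -1512 + 29t, n = 630 - 12t for integer t.
m ≥ 0: smallest is -1512 mod 29 = 25 (at t = 53), with n = -6.

25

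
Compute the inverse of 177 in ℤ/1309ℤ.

gcd(1309, 177) = 1.
By Bézout, 177*(-318) + 1309*(43) = 1.
So 177*-318 ≡ 1 (mod 1309), and -318 mod 1309 = 991.

991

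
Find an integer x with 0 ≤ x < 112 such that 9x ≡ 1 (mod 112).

gcd(112, 9):
  112 = 12*9 + 4
  9 = 2*4 + 1
  4 = 4*1
so gcd(112, 9) = 1.
Back-substitute for Bézout coefficients:
  1 = 9 - 2*4
  ... = 9*(25) + 112*(-2)
So 9*25 ≡ 1 (mod 112), and 25 mod 112 = 25.

25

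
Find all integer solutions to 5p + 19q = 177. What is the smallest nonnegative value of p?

5

gcd(19, 5):
  19 = 3*5 + 4
  5 = 1*4 + 1
  4 = 4*1
so gcd(19, 5) = 1.
1 divides 177, so solutions exist.
Back-substitute for Bézout coefficients:
  1 = 5 - 1*4
  ... = 5*(4) + 19*(-1)
Scale by 177/1 = 177: (p₀, q₀) = (708, -177).
General solution: p = 708 + 19t, q = -177 - 5t for integer t.
p ≥ 0: smallest is 708 mod 19 = 5 (at t = -37), with q = 8.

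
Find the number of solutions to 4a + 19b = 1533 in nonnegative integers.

gcd(19, 4):
  19 = 4·4 + 3
  4 = 1·3 + 1
  3 = 3·1
so gcd(19, 4) = 1.
Back-substitute for Bézout coefficients:
  1 = 4 - 1·3
  ... = 4·(5) + 19·(-1)
Scale by 1533: one solution is (7665, -1533). Reduce a mod 19: (8, 79).
General: a = 8 + 19t, b = 79 - 4t.
a ≥ 0 ⇒ t ≥ 0; b ≥ 0 ⇒ t ≤ 19. So t ∈ [0, 19]: 20 solutions.

20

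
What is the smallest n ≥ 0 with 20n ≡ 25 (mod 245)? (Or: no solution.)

gcd(245, 20):
  245 = 12*20 + 5
  20 = 4*5
so gcd(245, 20) = 5.
5 divides 25, so solutions exist.
Back-substitute for Bézout coefficients:
  5 = 245 - 12*20
  ... = 20*(-12) + 245*(1)
So 20*(-12) ≡ 5 (mod 245); multiply by 5: n ≡ -60 (mod 49).
Smallest nonnegative: n = -60 mod 49 = 38.

38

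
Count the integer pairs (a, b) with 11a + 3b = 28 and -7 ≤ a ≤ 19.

9

gcd(11, 3) = 1.
By Bézout, 11*(-1) + 3*(4) = 1.
Particular solution: (2, 2).
General solution: a = 2 + 3t, b = 2 - 11t for integer t.
-7 ≤ 2 + 3t ≤ 19 gives t ∈ [-3, 5], which is 9 values.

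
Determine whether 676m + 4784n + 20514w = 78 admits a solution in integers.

yes

gcd(4784, 676) = 52  (4784 = 7*676 + 52, 676 = 13*52).
gcd(52, 20514) = 26.
26 divides 78, so integer solutions exist.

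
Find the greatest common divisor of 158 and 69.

1

gcd(158, 69):
  158 = 2×69 + 20
  69 = 3×20 + 9
  20 = 2×9 + 2
  9 = 4×2 + 1
  2 = 2×1
so gcd(158, 69) = 1.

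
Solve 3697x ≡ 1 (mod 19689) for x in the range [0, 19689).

1390

gcd(19689, 3697):
  19689 = 5*3697 + 1204
  3697 = 3*1204 + 85
  1204 = 14*85 + 14
  85 = 6*14 + 1
  14 = 14*1
so gcd(19689, 3697) = 1.
Back-substitute for Bézout coefficients:
  1 = 85 - 6*14
  ... = 3697*(1390) + 19689*(-261)
So 3697*1390 ≡ 1 (mod 19689), and 1390 mod 19689 = 1390.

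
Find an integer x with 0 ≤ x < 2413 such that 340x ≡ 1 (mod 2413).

gcd(2413, 340):
  2413 = 7*340 + 33
  340 = 10*33 + 10
  33 = 3*10 + 3
  10 = 3*3 + 1
  3 = 3*1
so gcd(2413, 340) = 1.
Back-substitute for Bézout coefficients:
  1 = 10 - 3*3
  ... = 340*(731) + 2413*(-103)
So 340*731 ≡ 1 (mod 2413), and 731 mod 2413 = 731.

731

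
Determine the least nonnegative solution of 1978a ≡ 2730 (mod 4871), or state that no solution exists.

553

gcd(4871, 1978) = 1.
1 divides 2730, so solutions exist.
By Bézout, 1978×(-362) + 4871×(147) = 1.
So 1978×(-362) ≡ 1 (mod 4871); multiply by 2730: a ≡ -988260 (mod 4871).
Smallest nonnegative: a = -988260 mod 4871 = 553.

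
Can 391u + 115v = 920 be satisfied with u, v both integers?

gcd(391, 115):
  391 = 3*115 + 46
  115 = 2*46 + 23
  46 = 2*23
so gcd(391, 115) = 23.
23 divides 920, so integer solutions exist.

yes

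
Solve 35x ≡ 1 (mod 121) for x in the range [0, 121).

gcd(121, 35) = 1.
By Bézout, 35*(-38) + 121*(11) = 1.
So 35*-38 ≡ 1 (mod 121), and -38 mod 121 = 83.

83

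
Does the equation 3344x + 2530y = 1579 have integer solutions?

no

gcd(3344, 2530) = 22  (3344 = 1×2530 + 814, 2530 = 3×814 + 88, 814 = 9×88 + 22, 88 = 4×22).
22 does not divide 1579 (remainder 17), so no integer solutions.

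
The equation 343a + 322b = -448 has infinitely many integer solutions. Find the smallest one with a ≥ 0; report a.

gcd(343, 322) = 7.
7 divides -448, so solutions exist.
By Bézout, 343·(-15) + 322·(16) = 7.
Scale by -448/7 = -64: (a₀, b₀) = (960, -1024).
General solution: a = 960 + 46t, b = -1024 - 49t for integer t.
a ≥ 0: smallest is 960 mod 46 = 40 (at t = -20), with b = -44.

40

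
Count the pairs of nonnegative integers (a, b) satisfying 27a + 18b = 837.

16

gcd(27, 18) = 9.
By Bézout, 27·(1) + 18·(-1) = 9.
One solution: (1, 45).
General: a = 1 + 2t, b = 45 - 3t.
a ≥ 0 ⇒ t ≥ 0; b ≥ 0 ⇒ t ≤ 15. So t ∈ [0, 15]: 16 solutions.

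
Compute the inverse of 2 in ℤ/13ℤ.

7

gcd(13, 2):
  13 = 6·2 + 1
  2 = 2·1
so gcd(13, 2) = 1.
Back-substitute for Bézout coefficients:
  1 = 13 - 6·2
  ... = 2·(-6) + 13·(1)
So 2·-6 ≡ 1 (mod 13), and -6 mod 13 = 7.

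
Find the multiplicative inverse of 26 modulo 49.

gcd(49, 26) = 1.
By Bézout, 26*(17) + 49*(-9) = 1.
So 26*17 ≡ 1 (mod 49), and 17 mod 49 = 17.

17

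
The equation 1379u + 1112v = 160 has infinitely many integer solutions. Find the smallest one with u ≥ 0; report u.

gcd(1379, 1112):
  1379 = 1·1112 + 267
  1112 = 4·267 + 44
  267 = 6·44 + 3
  44 = 14·3 + 2
  3 = 1·2 + 1
  2 = 2·1
so gcd(1379, 1112) = 1.
1 divides 160, so solutions exist.
Back-substitute for Bézout coefficients:
  1 = 3 - 1·2
  ... = 1379·(379) + 1112·(-470)
Scale by 160/1 = 160: (u₀, v₀) = (60640, -75200).
General solution: u = 60640 + 1112t, v = -75200 - 1379t for integer t.
u ≥ 0: smallest is 60640 mod 1112 = 592 (at t = -54), with v = -734.

592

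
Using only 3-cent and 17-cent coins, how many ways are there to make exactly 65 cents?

Need nonnegative integers with 3j + 17k = 65.
gcd(3, 17) = 1, and 3·(6) + 17·(-1) = 1.
So (j₀, k₀) = (390, -65); general j = 390 + 17t, k = -65 - 3t.
j ≥ 0 ⇒ t ≥ -22; k ≥ 0 ⇒ t ≤ -22. That's 1 value of t.

1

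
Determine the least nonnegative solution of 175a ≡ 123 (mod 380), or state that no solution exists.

gcd(380, 175) = 5  (380 = 2*175 + 30, 175 = 5*30 + 25, 30 = 1*25 + 5, 25 = 5*5).
5 does not divide 123, so the congruence has no solution.

no solution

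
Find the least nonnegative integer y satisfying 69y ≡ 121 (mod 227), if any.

84

gcd(227, 69) = 1  (227 = 3·69 + 20, 69 = 3·20 + 9, 20 = 2·9 + 2, 9 = 4·2 + 1, 2 = 2·1).
1 divides 121, so solutions exist.
Back-substituting, 69·(102) + 227·(-31) = 1.
So 69·(102) ≡ 1 (mod 227); multiply by 121: y ≡ 12342 (mod 227).
Smallest nonnegative: y = 12342 mod 227 = 84.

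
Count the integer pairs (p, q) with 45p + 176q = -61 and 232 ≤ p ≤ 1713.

gcd(176, 45) = 1  (176 = 3×45 + 41, 45 = 1×41 + 4, 41 = 10×4 + 1, 4 = 4×1).
Back-substituting, 45×(-43) + 176×(11) = 1.
Scale by -61: particular solution (2623, -671); reduce p mod 176: (159, -41).
General solution: p = 159 + 176t, q = -41 - 45t for integer t.
232 ≤ 159 + 176t ≤ 1713 gives t ∈ [1, 8], which is 8 values.

8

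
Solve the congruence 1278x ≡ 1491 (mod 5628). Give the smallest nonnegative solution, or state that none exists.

no solution

gcd(5628, 1278) = 6  (5628 = 4*1278 + 516, 1278 = 2*516 + 246, 516 = 2*246 + 24, 246 = 10*24 + 6, 24 = 4*6).
6 does not divide 1491, so the congruence has no solution.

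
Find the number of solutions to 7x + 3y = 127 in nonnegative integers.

gcd(7, 3):
  7 = 2*3 + 1
  3 = 3*1
so gcd(7, 3) = 1.
Back-substitute for Bézout coefficients:
  1 = 7 - 2*3
  ... = 7*(1) + 3*(-2)
Scale by 127: one solution is (127, -254). Reduce x mod 3: (1, 40).
General: x = 1 + 3t, y = 40 - 7t.
x ≥ 0 ⇒ t ≥ 0; y ≥ 0 ⇒ t ≤ 5. So t ∈ [0, 5]: 6 solutions.

6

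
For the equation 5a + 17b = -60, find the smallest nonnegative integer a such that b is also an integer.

gcd(17, 5) = 1  (17 = 3×5 + 2, 5 = 2×2 + 1, 2 = 2×1).
1 divides -60, so solutions exist.
Back-substituting, 5×(7) + 17×(-2) = 1.
Scale by -60/1 = -60: (a₀, b₀) = (-420, 120).
General solution: a = -420 + 17t, b = 120 - 5t for integer t.
a ≥ 0: smallest is -420 mod 17 = 5 (at t = 25), with b = -5.

5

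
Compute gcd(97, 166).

1

gcd(166, 97):
  166 = 1·97 + 69
  97 = 1·69 + 28
  69 = 2·28 + 13
  28 = 2·13 + 2
  13 = 6·2 + 1
  2 = 2·1
so gcd(166, 97) = 1.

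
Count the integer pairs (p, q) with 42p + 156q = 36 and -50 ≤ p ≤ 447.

gcd(156, 42):
  156 = 3*42 + 30
  42 = 1*30 + 12
  30 = 2*12 + 6
  12 = 2*6
so gcd(156, 42) = 6.
Back-substitute for Bézout coefficients:
  6 = 30 - 2*12
  ... = 42*(-11) + 156*(3)
Scale by 6: particular solution (-66, 18); reduce p mod 26: (12, -3).
General solution: p = 12 + 26t, q = -3 - 7t for integer t.
-50 ≤ 12 + 26t ≤ 447 gives t ∈ [-2, 16], which is 19 values.

19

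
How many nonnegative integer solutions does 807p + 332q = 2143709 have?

8

gcd(807, 332) = 1  (807 = 2·332 + 143, 332 = 2·143 + 46, 143 = 3·46 + 5, 46 = 9·5 + 1, 5 = 5·1).
Back-substituting, 807·(-65) + 332·(158) = 1.
Scale by 2143709: one solution is (-139341085, 338706022). Reduce p mod 332: (311, 5701).
General: p = 311 + 332t, q = 5701 - 807t.
p ≥ 0 ⇒ t ≥ 0; q ≥ 0 ⇒ t ≤ 7. So t ∈ [0, 7]: 8 solutions.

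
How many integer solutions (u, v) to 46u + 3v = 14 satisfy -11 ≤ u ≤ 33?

gcd(46, 3):
  46 = 15*3 + 1
  3 = 3*1
so gcd(46, 3) = 1.
Back-substitute for Bézout coefficients:
  1 = 46 - 15*3
  ... = 46*(1) + 3*(-15)
Scale by 14: particular solution (14, -210); reduce u mod 3: (2, -26).
General solution: u = 2 + 3t, v = -26 - 46t for integer t.
-11 ≤ 2 + 3t ≤ 33 gives t ∈ [-4, 10], which is 15 values.

15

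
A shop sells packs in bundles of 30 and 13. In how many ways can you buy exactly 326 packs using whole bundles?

Need nonnegative integers with 30j + 13k = 326.
gcd(30, 13) = 1, and 30·(-3) + 13·(7) = 1.
So (j₀, k₀) = (-978, 2282); general j = -978 + 13t, k = 2282 - 30t.
j ≥ 0 ⇒ t ≥ 76; k ≥ 0 ⇒ t ≤ 76. That's 1 value of t.

1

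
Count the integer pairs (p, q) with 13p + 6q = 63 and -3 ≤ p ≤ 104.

gcd(13, 6) = 1.
By Bézout, 13×(1) + 6×(-2) = 1.
Particular solution: (3, 4).
General solution: p = 3 + 6t, q = 4 - 13t for integer t.
-3 ≤ 3 + 6t ≤ 104 gives t ∈ [-1, 16], which is 18 values.

18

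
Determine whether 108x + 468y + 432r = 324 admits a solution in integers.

yes

gcd(468, 108) = 36  (468 = 4×108 + 36, 108 = 3×36).
gcd(36, 432) = 36.
36 divides 324, so integer solutions exist.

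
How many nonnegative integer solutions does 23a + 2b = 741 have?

16

gcd(23, 2) = 1  (23 = 11·2 + 1, 2 = 2·1).
Back-substituting, 23·(1) + 2·(-11) = 1.
Scale by 741: one solution is (741, -8151). Reduce a mod 2: (1, 359).
General: a = 1 + 2t, b = 359 - 23t.
a ≥ 0 ⇒ t ≥ 0; b ≥ 0 ⇒ t ≤ 15. So t ∈ [0, 15]: 16 solutions.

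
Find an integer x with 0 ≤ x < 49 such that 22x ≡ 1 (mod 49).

29

gcd(49, 22) = 1  (49 = 2×22 + 5, 22 = 4×5 + 2, 5 = 2×2 + 1, 2 = 2×1).
Back-substituting, 22×(-20) + 49×(9) = 1.
So 22×-20 ≡ 1 (mod 49), and -20 mod 49 = 29.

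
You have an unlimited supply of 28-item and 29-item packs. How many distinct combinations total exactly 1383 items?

2

Need nonnegative integers with 28j + 29k = 1383.
gcd(28, 29) = 1, and 28·(-1) + 29·(1) = 1.
So (j₀, k₀) = (-1383, 1383); general j = -1383 + 29t, k = 1383 - 28t.
j ≥ 0 ⇒ t ≥ 48; k ≥ 0 ⇒ t ≤ 49. That's 2 values of t.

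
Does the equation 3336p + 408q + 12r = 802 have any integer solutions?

gcd(3336, 408) = 24  (3336 = 8*408 + 72, 408 = 5*72 + 48, 72 = 1*48 + 24, 48 = 2*24).
gcd(24, 12) = 12.
12 does not divide 802 (remainder 10), so no integer solutions.

no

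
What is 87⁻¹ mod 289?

gcd(289, 87) = 1.
By Bézout, 87*(-93) + 289*(28) = 1.
So 87*-93 ≡ 1 (mod 289), and -93 mod 289 = 196.

196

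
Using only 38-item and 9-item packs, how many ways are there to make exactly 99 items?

1

Need nonnegative integers with 38j + 9k = 99.
gcd(38, 9) = 1, and 38·(-4) + 9·(17) = 1.
So (j₀, k₀) = (-396, 1683); general j = -396 + 9t, k = 1683 - 38t.
j ≥ 0 ⇒ t ≥ 44; k ≥ 0 ⇒ t ≤ 44. That's 1 value of t.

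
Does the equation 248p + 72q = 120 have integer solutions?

gcd(248, 72) = 8  (248 = 3×72 + 32, 72 = 2×32 + 8, 32 = 4×8).
8 divides 120, so integer solutions exist.

yes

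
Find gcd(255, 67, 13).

gcd(255, 67) = 1  (255 = 3·67 + 54, 67 = 1·54 + 13, 54 = 4·13 + 2, 13 = 6·2 + 1, 2 = 2·1).
gcd(1, 13) = 1.

1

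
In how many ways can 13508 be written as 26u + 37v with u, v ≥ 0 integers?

14

gcd(37, 26) = 1.
By Bézout, 26×(10) + 37×(-7) = 1.
One solution: (30, 344).
General: u = 30 + 37t, v = 344 - 26t.
u ≥ 0 ⇒ t ≥ 0; v ≥ 0 ⇒ t ≤ 13. So t ∈ [0, 13]: 14 solutions.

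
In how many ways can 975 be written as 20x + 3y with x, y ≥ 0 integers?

gcd(20, 3) = 1  (20 = 6*3 + 2, 3 = 1*2 + 1, 2 = 2*1).
Back-substituting, 20*(-1) + 3*(7) = 1.
Scale by 975: one solution is (-975, 6825). Reduce x mod 3: (0, 325).
General: x = 0 + 3t, y = 325 - 20t.
x ≥ 0 ⇒ t ≥ 0; y ≥ 0 ⇒ t ≤ 16. So t ∈ [0, 16]: 17 solutions.

17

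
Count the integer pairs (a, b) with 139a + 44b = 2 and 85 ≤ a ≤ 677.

13

gcd(139, 44) = 1  (139 = 3*44 + 7, 44 = 6*7 + 2, 7 = 3*2 + 1, 2 = 2*1).
Back-substituting, 139*(19) + 44*(-60) = 1.
Scale by 2: particular solution (38, -120); reduce a mod 44: (38, -120).
General solution: a = 38 + 44t, b = -120 - 139t for integer t.
85 ≤ 38 + 44t ≤ 677 gives t ∈ [2, 14], which is 13 values.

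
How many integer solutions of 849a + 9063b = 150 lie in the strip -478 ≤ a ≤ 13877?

gcd(9063, 849) = 3  (9063 = 10×849 + 573, 849 = 1×573 + 276, 573 = 2×276 + 21, 276 = 13×21 + 3, 21 = 7×3).
Back-substituting, 849×(427) + 9063×(-40) = 3.
Scale by 50: particular solution (21350, -2000); reduce a mod 3021: (203, -19).
General solution: a = 203 + 3021t, b = -19 - 283t for integer t.
-478 ≤ 203 + 3021t ≤ 13877 gives t ∈ [0, 4], which is 5 values.

5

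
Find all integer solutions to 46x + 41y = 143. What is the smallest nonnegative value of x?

4

gcd(46, 41) = 1  (46 = 1·41 + 5, 41 = 8·5 + 1, 5 = 5·1).
1 divides 143, so solutions exist.
Back-substituting, 46·(-8) + 41·(9) = 1.
Scale by 143/1 = 143: (x₀, y₀) = (-1144, 1287).
General solution: x = -1144 + 41t, y = 1287 - 46t for integer t.
x ≥ 0: smallest is -1144 mod 41 = 4 (at t = 28), with y = -1.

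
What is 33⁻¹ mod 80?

17

gcd(80, 33):
  80 = 2×33 + 14
  33 = 2×14 + 5
  14 = 2×5 + 4
  5 = 1×4 + 1
  4 = 4×1
so gcd(80, 33) = 1.
Back-substitute for Bézout coefficients:
  1 = 5 - 1×4
  ... = 33×(17) + 80×(-7)
So 33×17 ≡ 1 (mod 80), and 17 mod 80 = 17.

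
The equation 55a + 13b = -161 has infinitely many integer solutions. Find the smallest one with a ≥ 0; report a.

7

gcd(55, 13) = 1.
1 divides -161, so solutions exist.
By Bézout, 55*(-4) + 13*(17) = 1.
Scale by -161/1 = -161: (a₀, b₀) = (644, -2737).
General solution: a = 644 + 13t, b = -2737 - 55t for integer t.
a ≥ 0: smallest is 644 mod 13 = 7 (at t = -49), with b = -42.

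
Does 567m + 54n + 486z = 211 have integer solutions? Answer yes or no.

no

gcd(567, 54) = 27  (567 = 10·54 + 27, 54 = 2·27).
gcd(27, 486) = 27.
27 does not divide 211 (remainder 22), so no integer solutions.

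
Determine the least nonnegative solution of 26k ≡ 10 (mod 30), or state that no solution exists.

5

gcd(30, 26) = 2  (30 = 1·26 + 4, 26 = 6·4 + 2, 4 = 2·2).
2 divides 10, so solutions exist.
Back-substituting, 26·(7) + 30·(-6) = 2.
So 26·(7) ≡ 2 (mod 30); multiply by 5: k ≡ 35 (mod 15).
Smallest nonnegative: k = 35 mod 15 = 5.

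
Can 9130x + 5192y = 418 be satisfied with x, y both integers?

gcd(9130, 5192):
  9130 = 1×5192 + 3938
  5192 = 1×3938 + 1254
  3938 = 3×1254 + 176
  1254 = 7×176 + 22
  176 = 8×22
so gcd(9130, 5192) = 22.
22 divides 418, so integer solutions exist.

yes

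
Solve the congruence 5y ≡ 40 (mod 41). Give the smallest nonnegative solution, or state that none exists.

8

gcd(41, 5):
  41 = 8×5 + 1
  5 = 5×1
so gcd(41, 5) = 1.
1 divides 40, so solutions exist.
Back-substitute for Bézout coefficients:
  1 = 41 - 8×5
  ... = 5×(-8) + 41×(1)
So 5×(-8) ≡ 1 (mod 41); multiply by 40: y ≡ -320 (mod 41).
Smallest nonnegative: y = -320 mod 41 = 8.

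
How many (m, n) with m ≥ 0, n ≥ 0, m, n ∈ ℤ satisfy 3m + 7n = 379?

18

gcd(7, 3):
  7 = 2*3 + 1
  3 = 3*1
so gcd(7, 3) = 1.
Back-substitute for Bézout coefficients:
  1 = 7 - 2*3
  ... = 3*(-2) + 7*(1)
Scale by 379: one solution is (-758, 379). Reduce m mod 7: (5, 52).
General: m = 5 + 7t, n = 52 - 3t.
m ≥ 0 ⇒ t ≥ 0; n ≥ 0 ⇒ t ≤ 17. So t ∈ [0, 17]: 18 solutions.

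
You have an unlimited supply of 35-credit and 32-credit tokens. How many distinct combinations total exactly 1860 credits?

2

Need nonnegative integers with 35j + 32k = 1860.
gcd(35, 32) = 1, and 35·(11) + 32·(-12) = 1.
So (j₀, k₀) = (20460, -22320); general j = 20460 + 32t, k = -22320 - 35t.
j ≥ 0 ⇒ t ≥ -639; k ≥ 0 ⇒ t ≤ -638. That's 2 values of t.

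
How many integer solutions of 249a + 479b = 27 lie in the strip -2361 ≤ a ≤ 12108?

gcd(479, 249) = 1  (479 = 1*249 + 230, 249 = 1*230 + 19, 230 = 12*19 + 2, 19 = 9*2 + 1, 2 = 2*1).
Back-substituting, 249*(227) + 479*(-118) = 1.
Scale by 27: particular solution (6129, -3186); reduce a mod 479: (381, -198).
General solution: a = 381 + 479t, b = -198 - 249t for integer t.
-2361 ≤ 381 + 479t ≤ 12108 gives t ∈ [-5, 24], which is 30 values.

30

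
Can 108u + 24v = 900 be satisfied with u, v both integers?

gcd(108, 24):
  108 = 4·24 + 12
  24 = 2·12
so gcd(108, 24) = 12.
12 divides 900, so integer solutions exist.

yes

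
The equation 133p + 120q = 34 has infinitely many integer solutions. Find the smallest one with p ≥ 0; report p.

58

gcd(133, 120):
  133 = 1·120 + 13
  120 = 9·13 + 3
  13 = 4·3 + 1
  3 = 3·1
so gcd(133, 120) = 1.
1 divides 34, so solutions exist.
Back-substitute for Bézout coefficients:
  1 = 13 - 4·3
  ... = 133·(37) + 120·(-41)
Scale by 34/1 = 34: (p₀, q₀) = (1258, -1394).
General solution: p = 1258 + 120t, q = -1394 - 133t for integer t.
p ≥ 0: smallest is 1258 mod 120 = 58 (at t = -10), with q = -64.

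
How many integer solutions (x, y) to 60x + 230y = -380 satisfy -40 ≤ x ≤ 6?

2

gcd(230, 60):
  230 = 3·60 + 50
  60 = 1·50 + 10
  50 = 5·10
so gcd(230, 60) = 10.
Back-substitute for Bézout coefficients:
  10 = 60 - 1·50
  ... = 60·(4) + 230·(-1)
Scale by -38: particular solution (-152, 38); reduce x mod 23: (9, -4).
General solution: x = 9 + 23t, y = -4 - 6t for integer t.
-40 ≤ 9 + 23t ≤ 6 gives t ∈ [-2, -1], which is 2 values.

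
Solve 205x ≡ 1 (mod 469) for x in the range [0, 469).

151

gcd(469, 205):
  469 = 2*205 + 59
  205 = 3*59 + 28
  59 = 2*28 + 3
  28 = 9*3 + 1
  3 = 3*1
so gcd(469, 205) = 1.
Back-substitute for Bézout coefficients:
  1 = 28 - 9*3
  ... = 205*(151) + 469*(-66)
So 205*151 ≡ 1 (mod 469), and 151 mod 469 = 151.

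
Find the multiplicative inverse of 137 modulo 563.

300

gcd(563, 137) = 1  (563 = 4×137 + 15, 137 = 9×15 + 2, 15 = 7×2 + 1, 2 = 2×1).
Back-substituting, 137×(-263) + 563×(64) = 1.
So 137×-263 ≡ 1 (mod 563), and -263 mod 563 = 300.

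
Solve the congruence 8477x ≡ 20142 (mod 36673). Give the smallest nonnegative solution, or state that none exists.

gcd(36673, 8477):
  36673 = 4*8477 + 2765
  8477 = 3*2765 + 182
  2765 = 15*182 + 35
  182 = 5*35 + 7
  35 = 5*7
so gcd(36673, 8477) = 7.
7 does not divide 20142, so the congruence has no solution.

no solution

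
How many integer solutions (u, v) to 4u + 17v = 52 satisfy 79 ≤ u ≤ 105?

2

gcd(17, 4) = 1  (17 = 4·4 + 1, 4 = 4·1).
Back-substituting, 4·(-4) + 17·(1) = 1.
Scale by 52: particular solution (-208, 52); reduce u mod 17: (13, 0).
General solution: u = 13 + 17t, v = 0 - 4t for integer t.
79 ≤ 13 + 17t ≤ 105 gives t ∈ [4, 5], which is 2 values.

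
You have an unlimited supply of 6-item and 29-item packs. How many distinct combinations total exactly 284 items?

1

Need nonnegative integers with 6j + 29k = 284.
gcd(6, 29) = 1, and 6·(5) + 29·(-1) = 1.
So (j₀, k₀) = (1420, -284); general j = 1420 + 29t, k = -284 - 6t.
j ≥ 0 ⇒ t ≥ -48; k ≥ 0 ⇒ t ≤ -48. That's 1 value of t.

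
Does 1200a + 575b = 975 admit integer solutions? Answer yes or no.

yes

gcd(1200, 575) = 25.
25 divides 975, so integer solutions exist.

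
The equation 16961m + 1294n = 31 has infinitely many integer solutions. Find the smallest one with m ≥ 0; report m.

gcd(16961, 1294) = 1.
1 divides 31, so solutions exist.
By Bézout, 16961·(391) + 1294·(-5125) = 1.
Scale by 31/1 = 31: (m₀, n₀) = (12121, -158875).
General solution: m = 12121 + 1294t, n = -158875 - 16961t for integer t.
m ≥ 0: smallest is 12121 mod 1294 = 475 (at t = -9), with n = -6226.

475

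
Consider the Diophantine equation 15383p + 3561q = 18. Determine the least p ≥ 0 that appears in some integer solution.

gcd(15383, 3561):
  15383 = 4·3561 + 1139
  3561 = 3·1139 + 144
  1139 = 7·144 + 131
  144 = 1·131 + 13
  131 = 10·13 + 1
  13 = 13·1
so gcd(15383, 3561) = 1.
1 divides 18, so solutions exist.
Back-substitute for Bézout coefficients:
  1 = 131 - 10·13
  ... = 15383·(272) + 3561·(-1175)
Scale by 18/1 = 18: (p₀, q₀) = (4896, -21150).
General solution: p = 4896 + 3561t, q = -21150 - 15383t for integer t.
p ≥ 0: smallest is 4896 mod 3561 = 1335 (at t = -1), with q = -5767.

1335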